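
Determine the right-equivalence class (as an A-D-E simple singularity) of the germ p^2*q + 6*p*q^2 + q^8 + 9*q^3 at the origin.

D9

The Hessian of f at 0 has rank 0. Corank 2; j^3 = q*(p + 3*q)^2 has shape L^2 M (L != M), so D-series; mu = 9 gives D_9.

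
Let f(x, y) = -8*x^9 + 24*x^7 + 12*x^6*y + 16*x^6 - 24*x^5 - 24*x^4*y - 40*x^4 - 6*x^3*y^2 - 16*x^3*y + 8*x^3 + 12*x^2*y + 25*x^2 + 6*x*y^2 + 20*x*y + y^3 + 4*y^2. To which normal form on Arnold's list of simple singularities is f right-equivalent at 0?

A_2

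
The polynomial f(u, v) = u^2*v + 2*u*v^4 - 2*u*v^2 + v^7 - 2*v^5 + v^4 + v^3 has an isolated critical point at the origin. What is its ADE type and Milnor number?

Type D_5, Milnor number mu = 5.

The Hessian of f at 0 is [[0, 0], [0, 0]] with rank 0, so corank 2. A Groebner basis of the Jacobian ideal J(f) in C{u,v} is {u^3 + u^2/4 - v^2/4, u^2/4 + v^3 - v^2/4, u*v - v^2}; counting standard monomials gives mu = 5. Corank 2; j^3 = v*(u - v)^2 has shape L^2 M (L != M), so D-series; mu = 5 gives D_5.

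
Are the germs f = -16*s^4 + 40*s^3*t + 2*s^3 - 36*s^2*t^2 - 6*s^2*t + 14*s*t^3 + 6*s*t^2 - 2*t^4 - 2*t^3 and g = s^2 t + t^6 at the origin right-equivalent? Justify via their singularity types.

The Hessian of f at 0 has rank 0. Corank 2; j^3 = 2*(s - t)^3 is a perfect cube, so E-series; the 4-jet and mu = 7 give E_7. The Hessian of g at 0 has rank 0. Corank 2; j^3 = s^2*t has shape L^2 M (L != M), so D-series; mu = 7 gives D_7. f is E_7 but g is D_7, hence not right-equivalent.

No.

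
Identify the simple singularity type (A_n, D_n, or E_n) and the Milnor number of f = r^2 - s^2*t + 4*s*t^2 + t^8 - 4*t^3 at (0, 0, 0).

Type D9, Milnor number mu = 9.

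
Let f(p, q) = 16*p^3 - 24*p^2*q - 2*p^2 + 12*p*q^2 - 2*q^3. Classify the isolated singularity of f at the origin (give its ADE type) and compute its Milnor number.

Type A_2, Milnor number mu = 2.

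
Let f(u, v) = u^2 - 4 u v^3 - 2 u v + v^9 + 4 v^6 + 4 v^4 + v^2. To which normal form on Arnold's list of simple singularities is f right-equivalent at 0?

A8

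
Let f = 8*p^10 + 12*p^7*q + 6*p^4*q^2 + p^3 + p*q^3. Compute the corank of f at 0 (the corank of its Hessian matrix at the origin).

Hessian at 0 has rank 0.

2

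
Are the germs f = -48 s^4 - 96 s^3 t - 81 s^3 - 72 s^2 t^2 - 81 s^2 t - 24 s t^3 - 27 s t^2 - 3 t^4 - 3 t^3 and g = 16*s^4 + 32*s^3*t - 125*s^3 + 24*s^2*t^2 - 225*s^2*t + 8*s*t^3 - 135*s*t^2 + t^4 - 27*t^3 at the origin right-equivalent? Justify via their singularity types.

Yes.

The Hessian of f at 0 has rank 0. Corank 2; j^3 = -3*(3*s + t)^3 is a perfect cube, so E-series; the 4-jet and mu = 6 give E_6. The Hessian of g at 0 has rank 0. Corank 2; j^3 = -(5*s + 3*t)^3 is a perfect cube, so E-series; the 4-jet and mu = 6 give E_6. Both have type E_6, hence right-equivalent.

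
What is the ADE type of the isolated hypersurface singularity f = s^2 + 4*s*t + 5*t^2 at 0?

The Hessian of f at 0 has rank 2. Corank 0: nondegenerate Morse point, so A_1.

A_1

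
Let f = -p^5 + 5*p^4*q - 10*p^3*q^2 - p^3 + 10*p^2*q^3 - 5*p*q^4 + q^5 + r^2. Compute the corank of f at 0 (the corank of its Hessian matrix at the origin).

Hessian at 0 has rank 1.

2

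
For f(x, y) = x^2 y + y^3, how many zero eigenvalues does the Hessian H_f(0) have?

Hessian at 0 has rank 0.

2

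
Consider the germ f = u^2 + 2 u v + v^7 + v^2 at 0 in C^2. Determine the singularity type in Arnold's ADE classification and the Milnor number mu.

Type A6, Milnor number mu = 6.

The Hessian of f at 0 is [[2, 2], [2, 2]] with rank 1, so corank 1. A Groebner basis of the Jacobian ideal J(f) in C{u,v} is {v^6, u + v}; counting standard monomials gives mu = 6. Corank 1: A-series; mu = 6 gives A_6.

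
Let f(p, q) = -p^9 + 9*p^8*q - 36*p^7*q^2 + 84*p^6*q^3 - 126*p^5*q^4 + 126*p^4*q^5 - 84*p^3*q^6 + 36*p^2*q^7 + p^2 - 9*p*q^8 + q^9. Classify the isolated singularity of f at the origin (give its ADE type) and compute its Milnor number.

The Hessian of f at 0 has rank 1. Corank 1: A-series; mu = 8 gives A_8.

Type A_{8}, Milnor number mu = 8.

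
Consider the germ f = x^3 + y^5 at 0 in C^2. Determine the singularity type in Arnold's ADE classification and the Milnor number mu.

Type E8, Milnor number mu = 8.

The Hessian of f at 0 has rank 0. Corank 2; j^3 = x^3 is a perfect cube, so E-series; the 5-jet and mu = 8 give E_8.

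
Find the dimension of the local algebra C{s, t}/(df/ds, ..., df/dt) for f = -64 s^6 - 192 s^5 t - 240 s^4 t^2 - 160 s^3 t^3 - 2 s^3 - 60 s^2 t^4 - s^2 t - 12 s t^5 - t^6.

7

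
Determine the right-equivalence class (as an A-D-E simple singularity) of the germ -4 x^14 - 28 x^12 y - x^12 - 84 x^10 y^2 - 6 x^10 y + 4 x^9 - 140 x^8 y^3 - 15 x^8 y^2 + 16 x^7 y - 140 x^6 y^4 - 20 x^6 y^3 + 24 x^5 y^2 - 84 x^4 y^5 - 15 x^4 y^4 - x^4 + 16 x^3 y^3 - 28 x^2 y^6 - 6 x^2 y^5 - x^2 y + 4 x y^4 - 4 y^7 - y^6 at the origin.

The Hessian of f at 0 is [[0, 0], [0, 0]] with rank 0, so corank 2. A Groebner basis of the Jacobian ideal J(f) in C{x,y} is {-x*y/2 + y^4, x^3, x^2*y, x^2/3 + x*y^2}; counting standard monomials gives mu = 7. Corank 2; j^3 = -x^2*y has shape L^2 M (L != M), so D-series; mu = 7 gives D_7.

D_7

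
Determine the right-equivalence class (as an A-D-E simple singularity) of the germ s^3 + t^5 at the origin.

E_8

The Hessian of f at 0 is [[0, 0], [0, 0]] with rank 0, so corank 2. A Groebner basis of the Jacobian ideal J(f) in C{s,t} is {t^4, s^2}; counting standard monomials gives mu = 8. Corank 2; j^3 = s^3 is a perfect cube, so E-series; the 5-jet and mu = 8 give E_8.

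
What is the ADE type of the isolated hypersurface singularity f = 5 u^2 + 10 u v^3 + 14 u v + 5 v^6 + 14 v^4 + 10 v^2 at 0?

A_1

The Hessian of f at 0 has rank 2. Corank 0: nondegenerate Morse point, so A_1.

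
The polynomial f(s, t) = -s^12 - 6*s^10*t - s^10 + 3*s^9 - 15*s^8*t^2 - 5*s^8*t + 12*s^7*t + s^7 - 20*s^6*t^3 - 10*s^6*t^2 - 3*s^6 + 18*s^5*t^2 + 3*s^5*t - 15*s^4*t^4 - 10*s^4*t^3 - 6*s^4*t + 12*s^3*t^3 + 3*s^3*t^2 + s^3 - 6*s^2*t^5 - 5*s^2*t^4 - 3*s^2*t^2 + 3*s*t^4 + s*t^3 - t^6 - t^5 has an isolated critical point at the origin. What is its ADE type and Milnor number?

The Hessian of f at 0 has rank 0. Corank 2; j^3 = s^3 is a perfect cube, so E-series; the 4-jet and mu = 7 give E_7.

Type E_7, Milnor number mu = 7.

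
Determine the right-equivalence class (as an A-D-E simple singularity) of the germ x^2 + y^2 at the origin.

A_{1}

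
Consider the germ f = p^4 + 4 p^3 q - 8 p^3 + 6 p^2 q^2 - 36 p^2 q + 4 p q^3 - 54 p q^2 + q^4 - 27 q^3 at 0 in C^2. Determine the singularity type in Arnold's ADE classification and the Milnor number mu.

Type E_{6}, Milnor number mu = 6.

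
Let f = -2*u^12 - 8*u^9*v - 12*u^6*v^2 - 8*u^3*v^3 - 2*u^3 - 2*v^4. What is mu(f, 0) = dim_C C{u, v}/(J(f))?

6

The Hessian of f at 0 is [[0, 0], [0, 0]] with rank 0, so corank 2. A Groebner basis of the Jacobian ideal J(f) in C{u,v} is {v^3, u^2}; counting standard monomials gives mu = 6. Corank 2; j^3 = -2*u^3 is a perfect cube, so E-series; the 4-jet and mu = 6 give E_6.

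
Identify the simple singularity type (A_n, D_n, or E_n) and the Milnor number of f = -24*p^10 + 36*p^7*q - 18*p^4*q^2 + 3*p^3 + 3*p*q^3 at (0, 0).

Type E_7, Milnor number mu = 7.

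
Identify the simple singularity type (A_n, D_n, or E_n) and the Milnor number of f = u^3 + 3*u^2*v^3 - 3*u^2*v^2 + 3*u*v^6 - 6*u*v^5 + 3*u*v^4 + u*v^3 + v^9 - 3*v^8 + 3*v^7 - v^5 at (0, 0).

The Hessian of f at 0 has rank 0. Corank 2; j^3 = u^3 is a perfect cube, so E-series; the 4-jet and mu = 7 give E_7.

Type E7, Milnor number mu = 7.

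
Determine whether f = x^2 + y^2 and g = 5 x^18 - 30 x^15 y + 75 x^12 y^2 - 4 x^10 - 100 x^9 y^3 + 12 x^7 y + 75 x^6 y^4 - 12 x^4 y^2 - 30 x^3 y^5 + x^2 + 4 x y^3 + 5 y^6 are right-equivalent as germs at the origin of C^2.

No.

The Hessian of f at 0 is [[2, 0], [0, 2]] with rank 2, so corank 0. A Groebner basis of the Jacobian ideal J(f) in C{x,y} is {x, y}; counting standard monomials gives mu = 1. Corank 0: nondegenerate Morse point, so A_1. The Hessian of g at 0 is [[2, 0], [0, 0]] with rank 1, so corank 1. A Groebner basis of the Jacobian ideal J(g) in C{x,y} is {x*y^2, x/2 + y^3, x^2}; counting standard monomials gives mu = 5. Corank 1: A-series; mu = 5 gives A_5. f is A_1 but g is A_5, hence not right-equivalent.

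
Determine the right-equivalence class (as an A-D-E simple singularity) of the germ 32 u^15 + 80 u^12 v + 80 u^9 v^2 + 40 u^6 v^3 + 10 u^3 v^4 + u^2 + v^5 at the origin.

The Hessian of f at 0 is [[2, 0], [0, 0]] with rank 1, so corank 1. A Groebner basis of the Jacobian ideal J(f) in C{u,v} is {v^4, u}; counting standard monomials gives mu = 4. Corank 1: A-series; mu = 4 gives A_4.

A_{4}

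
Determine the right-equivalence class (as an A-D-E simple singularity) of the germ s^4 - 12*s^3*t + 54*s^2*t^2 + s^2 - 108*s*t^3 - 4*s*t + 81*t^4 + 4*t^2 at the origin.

A_3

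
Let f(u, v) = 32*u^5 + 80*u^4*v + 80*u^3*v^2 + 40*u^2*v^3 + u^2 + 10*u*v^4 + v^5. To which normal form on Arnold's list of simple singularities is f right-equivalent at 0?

A_4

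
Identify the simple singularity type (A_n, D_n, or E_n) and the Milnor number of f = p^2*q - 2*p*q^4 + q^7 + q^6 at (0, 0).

Type D_{7}, Milnor number mu = 7.

The Hessian of f at 0 has rank 0. Corank 2; j^3 = p^2*q has shape L^2 M (L != M), so D-series; mu = 7 gives D_7.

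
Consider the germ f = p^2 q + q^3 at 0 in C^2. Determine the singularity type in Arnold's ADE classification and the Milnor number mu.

The Hessian of f at 0 is [[0, 0], [0, 0]] with rank 0, so corank 2. A Groebner basis of the Jacobian ideal J(f) in C{p,q} is {q^3, p^2 + 3*q^2, p*q}; counting standard monomials gives mu = 4. Corank 2; j^3 = q*(p^2 + q^2) splits into three distinct lines over C (the quadratic factor has nonzero discriminant), so D_4.

Type D_4, Milnor number mu = 4.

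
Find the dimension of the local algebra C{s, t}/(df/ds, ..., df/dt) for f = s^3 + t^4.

The Hessian of f at 0 has rank 0. Corank 2; j^3 = s^3 is a perfect cube, so E-series; the 4-jet and mu = 6 give E_6.

6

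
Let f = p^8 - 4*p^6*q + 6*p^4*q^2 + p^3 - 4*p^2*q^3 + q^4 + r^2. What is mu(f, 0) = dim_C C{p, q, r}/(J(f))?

6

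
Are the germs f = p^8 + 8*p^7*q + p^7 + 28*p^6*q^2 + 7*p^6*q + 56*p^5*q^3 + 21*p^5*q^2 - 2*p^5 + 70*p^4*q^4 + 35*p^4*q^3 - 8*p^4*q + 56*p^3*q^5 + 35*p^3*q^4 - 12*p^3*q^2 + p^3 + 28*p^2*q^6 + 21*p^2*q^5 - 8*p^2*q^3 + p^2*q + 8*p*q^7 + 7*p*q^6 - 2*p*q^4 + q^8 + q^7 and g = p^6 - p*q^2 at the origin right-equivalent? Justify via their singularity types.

No.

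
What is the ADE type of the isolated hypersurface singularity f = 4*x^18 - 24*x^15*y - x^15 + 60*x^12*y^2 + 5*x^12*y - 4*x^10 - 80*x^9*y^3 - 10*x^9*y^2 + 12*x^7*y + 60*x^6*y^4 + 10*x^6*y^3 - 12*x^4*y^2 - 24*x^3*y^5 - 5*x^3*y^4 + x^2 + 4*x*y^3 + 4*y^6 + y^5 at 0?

The Hessian of f at 0 has rank 1. Corank 1: A-series; mu = 4 gives A_4.

A_{4}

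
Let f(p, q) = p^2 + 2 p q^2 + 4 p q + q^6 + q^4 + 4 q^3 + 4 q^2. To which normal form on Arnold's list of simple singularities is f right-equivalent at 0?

A5

The Hessian of f at 0 is [[2, 4], [4, 8]] with rank 1, so corank 1. A Groebner basis of the Jacobian ideal J(f) in C{p,q} is {p^3 + 12*p^2 + 40*p*q - 32*p - 64*q, p^2*q - 4*p^2 - 12*p*q + 8*p + 16*q, p + q^2 + 2*q}; counting standard monomials gives mu = 5. Corank 1: A-series; mu = 5 gives A_5.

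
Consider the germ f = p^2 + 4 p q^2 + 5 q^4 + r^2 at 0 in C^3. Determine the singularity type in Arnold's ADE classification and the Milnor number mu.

Type A3, Milnor number mu = 3.

The Hessian of f at 0 has rank 2. Corank 1: A-series; mu = 3 gives A_3.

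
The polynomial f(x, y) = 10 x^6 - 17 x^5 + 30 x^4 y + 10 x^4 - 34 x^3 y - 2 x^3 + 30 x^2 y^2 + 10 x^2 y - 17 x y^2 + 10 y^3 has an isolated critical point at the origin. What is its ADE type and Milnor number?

Type D_{4}, Milnor number mu = 4.

The Hessian of f at 0 has rank 0. Corank 2; j^3 = -(x - 2*y)*(2*x^2 - 6*x*y + 5*y^2) splits into three distinct lines over C (the quadratic factor has nonzero discriminant), so D_4.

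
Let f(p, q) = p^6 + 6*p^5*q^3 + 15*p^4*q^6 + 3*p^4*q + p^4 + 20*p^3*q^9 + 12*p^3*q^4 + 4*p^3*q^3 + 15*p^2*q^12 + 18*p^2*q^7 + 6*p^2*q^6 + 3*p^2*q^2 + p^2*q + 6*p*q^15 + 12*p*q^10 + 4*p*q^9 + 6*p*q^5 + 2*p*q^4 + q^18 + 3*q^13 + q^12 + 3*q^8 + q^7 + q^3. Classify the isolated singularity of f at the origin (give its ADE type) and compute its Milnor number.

The Hessian of f at 0 has rank 0. Corank 2; j^3 = q*(p^2 + q^2) splits into three distinct lines over C (the quadratic factor has nonzero discriminant), so D_4.

Type D_{4}, Milnor number mu = 4.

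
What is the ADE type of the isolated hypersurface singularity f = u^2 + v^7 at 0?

The Hessian of f at 0 has rank 1. Corank 1: A-series; mu = 6 gives A_6.

A_{6}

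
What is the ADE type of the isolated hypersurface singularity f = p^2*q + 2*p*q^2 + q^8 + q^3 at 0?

The Hessian of f at 0 is [[0, 0], [0, 0]] with rank 0, so corank 2. A Groebner basis of the Jacobian ideal J(f) in C{p,q} is {p^2/8 + q^7 - q^2/8, p^3 + q^3, p*q + q^2}; counting standard monomials gives mu = 9. Corank 2; j^3 = q*(p + q)^2 has shape L^2 M (L != M), so D-series; mu = 9 gives D_9.

D9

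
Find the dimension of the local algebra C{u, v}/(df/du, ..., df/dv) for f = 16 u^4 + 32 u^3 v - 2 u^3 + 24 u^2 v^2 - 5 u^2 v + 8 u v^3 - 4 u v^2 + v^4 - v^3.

5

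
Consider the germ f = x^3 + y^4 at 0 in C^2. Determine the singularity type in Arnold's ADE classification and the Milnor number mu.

Type E6, Milnor number mu = 6.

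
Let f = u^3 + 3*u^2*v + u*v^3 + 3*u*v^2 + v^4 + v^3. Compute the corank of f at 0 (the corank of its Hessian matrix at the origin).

The Hessian at 0 is [[0, 0], [0, 0]] of rank 0; hence corank 2.

2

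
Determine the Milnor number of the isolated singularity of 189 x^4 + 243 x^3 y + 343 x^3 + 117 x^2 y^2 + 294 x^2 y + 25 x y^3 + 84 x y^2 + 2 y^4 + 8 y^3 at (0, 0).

The Hessian of f at 0 is [[0, 0], [0, 0]] with rank 0, so corank 2. A Groebner basis of the Jacobian ideal J(f) in C{x,y} is {5764801*x^2/3 + 3294172*x*y/3 + y^4 + 343*y^3/9 + 470596*y^2/3, x^3 + 1274*x^2/3 + 728*x*y/3 + 2*y^3/63 + 104*y^2/3, x^2*y - 8575*x^2/9 - 4900*x*y/9 - 19*y^3/189 - 700*y^2/9, 4802*x^2/3 + x*y^2 + 2744*x*y/3 + 20*y^3/63 + 392*y^2/3}; counting standard monomials gives mu = 7. Corank 2; j^3 = (7*x + 2*y)^3 is a perfect cube, so E-series; the 4-jet and mu = 7 give E_7.

7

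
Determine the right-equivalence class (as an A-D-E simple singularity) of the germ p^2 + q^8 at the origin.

A7

The Hessian of f at 0 is [[2, 0], [0, 0]] with rank 1, so corank 1. A Groebner basis of the Jacobian ideal J(f) in C{p,q} is {q^7, p}; counting standard monomials gives mu = 7. Corank 1: A-series; mu = 7 gives A_7.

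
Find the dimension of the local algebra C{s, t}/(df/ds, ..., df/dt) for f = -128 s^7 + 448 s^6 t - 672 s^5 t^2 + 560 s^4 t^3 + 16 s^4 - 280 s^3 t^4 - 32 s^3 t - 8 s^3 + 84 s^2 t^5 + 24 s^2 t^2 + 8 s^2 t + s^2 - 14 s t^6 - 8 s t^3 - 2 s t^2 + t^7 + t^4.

6

The Hessian of f at 0 is [[2, 0], [0, 0]] with rank 1, so corank 1. A Groebner basis of the Jacobian ideal J(f) in C{s,t} is {7*s*t/3 + 5*s/12 + t^4 - 2*t^3/3 - 5*t^2/12, s*t^2 + 2*s*t/3 + s/12 - t^3/3 - t^2/12, s^2 - s*t - s/4 + t^2/4}; counting standard monomials gives mu = 6. Corank 1: A-series; mu = 6 gives A_6.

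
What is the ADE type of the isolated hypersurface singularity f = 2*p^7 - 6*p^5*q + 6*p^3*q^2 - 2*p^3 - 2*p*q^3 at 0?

E_7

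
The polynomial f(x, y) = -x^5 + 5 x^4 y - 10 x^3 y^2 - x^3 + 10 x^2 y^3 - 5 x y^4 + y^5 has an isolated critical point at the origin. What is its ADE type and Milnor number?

Type E_8, Milnor number mu = 8.

The Hessian of f at 0 has rank 0. Corank 2; j^3 = -x^3 is a perfect cube, so E-series; the 5-jet and mu = 8 give E_8.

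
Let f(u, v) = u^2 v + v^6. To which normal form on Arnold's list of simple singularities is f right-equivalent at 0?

D7

The Hessian of f at 0 has rank 0. Corank 2; j^3 = u^2*v has shape L^2 M (L != M), so D-series; mu = 7 gives D_7.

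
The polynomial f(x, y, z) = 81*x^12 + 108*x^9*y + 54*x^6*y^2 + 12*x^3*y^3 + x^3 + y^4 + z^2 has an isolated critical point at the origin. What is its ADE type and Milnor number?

The Hessian of f at 0 is [[0, 0, 0], [0, 0, 0], [0, 0, 2]] with rank 1, so corank 2. A Groebner basis of the Jacobian ideal J(f) in C{x,y,z} is {y^3, x^2, z}; counting standard monomials gives mu = 6. Corank 2; j^3 = x^3 is a perfect cube, so E-series; the 4-jet and mu = 6 give E_6.

Type E6, Milnor number mu = 6.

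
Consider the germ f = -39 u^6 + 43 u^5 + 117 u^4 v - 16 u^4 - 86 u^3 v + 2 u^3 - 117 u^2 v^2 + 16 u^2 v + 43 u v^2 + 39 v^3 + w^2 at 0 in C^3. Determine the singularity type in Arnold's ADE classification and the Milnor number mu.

Type D_4, Milnor number mu = 4.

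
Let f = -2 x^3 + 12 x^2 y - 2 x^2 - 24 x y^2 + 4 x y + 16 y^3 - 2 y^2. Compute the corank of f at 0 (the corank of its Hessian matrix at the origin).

1

Hessian at 0 has rank 1.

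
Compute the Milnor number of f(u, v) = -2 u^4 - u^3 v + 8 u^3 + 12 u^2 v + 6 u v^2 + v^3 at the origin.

The Hessian of f at 0 is [[0, 0], [0, 0]] with rank 0, so corank 2. A Groebner basis of the Jacobian ideal J(f) in C{u,v} is {768*u^2 + 768*u*v + v^4 + 8*v^3 + 192*v^2, u^3 - 12*u^2 - 12*u*v - 3*v^2, u^2*v + 24*u^2 + 24*u*v + 6*v^2, -32*u^2 + u*v^2 - 32*u*v + v^3/6 - 8*v^2}; counting standard monomials gives mu = 7. Corank 2; j^3 = (2*u + v)^3 is a perfect cube, so E-series; the 4-jet and mu = 7 give E_7.

7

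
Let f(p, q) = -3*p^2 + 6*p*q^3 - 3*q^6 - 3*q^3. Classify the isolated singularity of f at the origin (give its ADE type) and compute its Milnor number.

The Hessian of f at 0 is [[-6, 0], [0, 0]] with rank 1, so corank 1. A Groebner basis of the Jacobian ideal J(f) in C{p,q} is {q^2, p}; counting standard monomials gives mu = 2. Corank 1: A-series; mu = 2 gives A_2.

Type A2, Milnor number mu = 2.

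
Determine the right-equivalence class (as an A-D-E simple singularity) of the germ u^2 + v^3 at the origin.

A_{2}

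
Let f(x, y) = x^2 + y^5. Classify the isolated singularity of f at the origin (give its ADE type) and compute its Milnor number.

The Hessian of f at 0 has rank 1. Corank 1: A-series; mu = 4 gives A_4.

Type A_{4}, Milnor number mu = 4.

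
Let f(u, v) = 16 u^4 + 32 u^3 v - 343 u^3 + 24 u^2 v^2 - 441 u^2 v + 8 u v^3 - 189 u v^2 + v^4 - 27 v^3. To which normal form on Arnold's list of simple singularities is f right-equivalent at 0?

E_6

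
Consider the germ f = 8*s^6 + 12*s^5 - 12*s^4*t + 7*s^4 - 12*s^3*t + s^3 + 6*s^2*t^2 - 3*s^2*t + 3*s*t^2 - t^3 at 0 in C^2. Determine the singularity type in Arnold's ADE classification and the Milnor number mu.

The Hessian of f at 0 has rank 0. Corank 2; j^3 = (s - t)^3 is a perfect cube, so E-series; the 4-jet and mu = 6 give E_6.

Type E_{6}, Milnor number mu = 6.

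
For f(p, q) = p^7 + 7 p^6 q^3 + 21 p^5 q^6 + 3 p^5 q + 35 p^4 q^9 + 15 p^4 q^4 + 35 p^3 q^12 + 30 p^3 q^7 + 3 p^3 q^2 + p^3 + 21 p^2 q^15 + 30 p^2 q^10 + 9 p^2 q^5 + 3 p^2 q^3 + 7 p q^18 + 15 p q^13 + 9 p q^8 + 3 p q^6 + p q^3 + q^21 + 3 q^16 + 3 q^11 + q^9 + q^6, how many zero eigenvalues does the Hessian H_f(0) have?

Hessian at 0 has rank 0.

2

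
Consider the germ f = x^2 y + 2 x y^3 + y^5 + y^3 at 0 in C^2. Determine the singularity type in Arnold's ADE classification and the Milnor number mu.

Type D_4, Milnor number mu = 4.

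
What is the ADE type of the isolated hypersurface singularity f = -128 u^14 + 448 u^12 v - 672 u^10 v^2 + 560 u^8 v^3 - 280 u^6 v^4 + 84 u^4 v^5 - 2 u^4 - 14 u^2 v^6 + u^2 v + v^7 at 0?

D8

The Hessian of f at 0 is [[0, 0], [0, 0]] with rank 0, so corank 2. A Groebner basis of the Jacobian ideal J(f) in C{u,v} is {u^2/7 + v^6, u^3, u*v}; counting standard monomials gives mu = 8. Corank 2; j^3 = u^2*v has shape L^2 M (L != M), so D-series; mu = 8 gives D_8.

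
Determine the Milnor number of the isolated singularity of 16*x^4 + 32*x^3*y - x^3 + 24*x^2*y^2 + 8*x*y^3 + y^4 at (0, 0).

The Hessian of f at 0 is [[0, 0], [0, 0]] with rank 0, so corank 2. A Groebner basis of the Jacobian ideal J(f) in C{x,y} is {y^4, x*y^2 + y^3/6, x^2}; counting standard monomials gives mu = 6. Corank 2; j^3 = -x^3 is a perfect cube, so E-series; the 4-jet and mu = 6 give E_6.

6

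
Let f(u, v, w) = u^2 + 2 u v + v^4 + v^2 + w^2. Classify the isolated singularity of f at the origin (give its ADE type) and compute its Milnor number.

Type A3, Milnor number mu = 3.

The Hessian of f at 0 has rank 2. Corank 1: A-series; mu = 3 gives A_3.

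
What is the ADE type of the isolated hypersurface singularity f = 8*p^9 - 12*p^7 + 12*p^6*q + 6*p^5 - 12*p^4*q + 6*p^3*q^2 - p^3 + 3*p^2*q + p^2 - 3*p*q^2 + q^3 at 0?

A_2

The Hessian of f at 0 is [[2, 0], [0, 0]] with rank 1, so corank 1. A Groebner basis of the Jacobian ideal J(f) in C{p,q} is {q^2, p}; counting standard monomials gives mu = 2. Corank 1: A-series; mu = 2 gives A_2.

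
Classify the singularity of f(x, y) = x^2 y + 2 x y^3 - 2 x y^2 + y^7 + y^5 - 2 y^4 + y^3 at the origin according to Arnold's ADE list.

D8

The Hessian of f at 0 is [[0, 0], [0, 0]] with rank 0, so corank 2. A Groebner basis of the Jacobian ideal J(f) in C{x,y} is {x^2*y^2 + 2*x^2*y + x^2/7 - 20*x*y^2/7 - 8*x*y/7 + y^2, x^3 - 3*x^2*y - x^2/7 + 20*x*y^2/7 + 8*x*y/7 - y^2, x*y + y^3 - y^2}; counting standard monomials gives mu = 8. Corank 2; j^3 = y*(x - y)^2 has shape L^2 M (L != M), so D-series; mu = 8 gives D_8.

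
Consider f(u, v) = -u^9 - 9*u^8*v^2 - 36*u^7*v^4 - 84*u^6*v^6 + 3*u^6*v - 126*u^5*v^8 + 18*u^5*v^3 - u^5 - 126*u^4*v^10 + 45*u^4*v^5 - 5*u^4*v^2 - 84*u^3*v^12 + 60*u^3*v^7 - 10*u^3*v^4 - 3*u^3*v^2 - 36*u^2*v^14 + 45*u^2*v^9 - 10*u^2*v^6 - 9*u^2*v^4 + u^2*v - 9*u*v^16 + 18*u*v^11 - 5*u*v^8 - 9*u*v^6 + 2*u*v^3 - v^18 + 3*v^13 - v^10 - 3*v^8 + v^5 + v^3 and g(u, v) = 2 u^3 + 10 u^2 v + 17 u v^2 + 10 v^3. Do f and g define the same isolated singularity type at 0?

Yes.

The Hessian of f at 0 has rank 0. Corank 2; j^3 = v*(u^2 + v^2) splits into three distinct lines over C (the quadratic factor has nonzero discriminant), so D_4. The Hessian of g at 0 has rank 0. Corank 2; j^3 = (u + 2*v)*(2*u^2 + 6*u*v + 5*v^2) splits into three distinct lines over C (the quadratic factor has nonzero discriminant), so D_4. Both have type D_4, hence right-equivalent.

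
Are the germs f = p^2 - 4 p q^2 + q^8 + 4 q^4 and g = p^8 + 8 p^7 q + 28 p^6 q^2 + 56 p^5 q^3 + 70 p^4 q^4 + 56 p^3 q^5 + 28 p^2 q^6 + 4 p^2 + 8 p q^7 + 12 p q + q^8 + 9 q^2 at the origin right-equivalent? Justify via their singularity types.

Yes.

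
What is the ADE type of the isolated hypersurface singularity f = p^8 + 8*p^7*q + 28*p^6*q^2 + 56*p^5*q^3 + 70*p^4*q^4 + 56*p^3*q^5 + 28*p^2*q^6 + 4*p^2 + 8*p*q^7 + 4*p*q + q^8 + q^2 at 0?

A7

The Hessian of f at 0 has rank 1. Corank 1: A-series; mu = 7 gives A_7.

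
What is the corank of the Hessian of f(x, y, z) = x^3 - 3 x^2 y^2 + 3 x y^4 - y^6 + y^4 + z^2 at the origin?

2

Hessian at 0 has rank 1.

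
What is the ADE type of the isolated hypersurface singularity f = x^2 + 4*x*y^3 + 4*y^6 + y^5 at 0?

A4

The Hessian of f at 0 has rank 1. Corank 1: A-series; mu = 4 gives A_4.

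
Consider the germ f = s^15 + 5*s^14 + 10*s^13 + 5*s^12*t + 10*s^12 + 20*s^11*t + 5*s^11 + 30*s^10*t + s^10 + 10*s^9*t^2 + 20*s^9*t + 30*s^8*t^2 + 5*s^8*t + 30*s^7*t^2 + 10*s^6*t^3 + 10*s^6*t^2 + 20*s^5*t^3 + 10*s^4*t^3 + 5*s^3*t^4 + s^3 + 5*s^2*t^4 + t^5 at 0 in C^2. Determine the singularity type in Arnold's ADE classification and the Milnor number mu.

Type E_8, Milnor number mu = 8.

The Hessian of f at 0 is [[0, 0], [0, 0]] with rank 0, so corank 2. A Groebner basis of the Jacobian ideal J(f) in C{s,t} is {t^4, s^2}; counting standard monomials gives mu = 8. Corank 2; j^3 = s^3 is a perfect cube, so E-series; the 5-jet and mu = 8 give E_8.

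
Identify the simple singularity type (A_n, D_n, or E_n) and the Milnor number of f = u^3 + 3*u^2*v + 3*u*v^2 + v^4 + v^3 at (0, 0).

The Hessian of f at 0 is [[0, 0], [0, 0]] with rank 0, so corank 2. A Groebner basis of the Jacobian ideal J(f) in C{u,v} is {v^3, u^2 + 2*u*v + v^2}; counting standard monomials gives mu = 6. Corank 2; j^3 = (u + v)^3 is a perfect cube, so E-series; the 4-jet and mu = 6 give E_6.

Type E_6, Milnor number mu = 6.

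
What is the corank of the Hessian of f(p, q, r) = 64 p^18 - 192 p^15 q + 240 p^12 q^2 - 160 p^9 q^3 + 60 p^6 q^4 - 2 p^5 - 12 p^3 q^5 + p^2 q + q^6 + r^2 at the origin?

2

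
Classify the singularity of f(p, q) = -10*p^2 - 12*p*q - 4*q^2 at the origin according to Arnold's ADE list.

The Hessian of f at 0 is [[-20, -12], [-12, -8]] with rank 2, so corank 0. A Groebner basis of the Jacobian ideal J(f) in C{p,q} is {p, q}; counting standard monomials gives mu = 1. Corank 0: nondegenerate Morse point, so A_1.

A1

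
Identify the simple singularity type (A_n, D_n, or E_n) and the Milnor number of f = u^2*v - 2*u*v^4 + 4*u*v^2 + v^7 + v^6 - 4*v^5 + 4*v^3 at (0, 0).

Type D_7, Milnor number mu = 7.

The Hessian of f at 0 is [[0, 0], [0, 0]] with rank 0, so corank 2. A Groebner basis of the Jacobian ideal J(f) in C{u,v} is {-u*v + v^4 - 2*v^2, u^3 + 2*u^2 + 8*u*v + 8*v^3 + 8*v^2, u^2*v - 2*u^2/3 - 8*u*v/3 - 4*v^3 - 8*v^2/3, u^2/6 + u*v^2 + 2*u*v/3 + 2*v^3 + 2*v^2/3}; counting standard monomials gives mu = 7. Corank 2; j^3 = v*(u + 2*v)^2 has shape L^2 M (L != M), so D-series; mu = 7 gives D_7.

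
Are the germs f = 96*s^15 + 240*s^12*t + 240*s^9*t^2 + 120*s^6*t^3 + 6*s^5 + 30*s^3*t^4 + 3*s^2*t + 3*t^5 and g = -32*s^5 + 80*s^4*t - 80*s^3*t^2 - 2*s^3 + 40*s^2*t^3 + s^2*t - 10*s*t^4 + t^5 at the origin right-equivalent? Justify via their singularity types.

Yes.

The Hessian of f at 0 is [[0, 0], [0, 0]] with rank 0, so corank 2. A Groebner basis of the Jacobian ideal J(f) in C{s,t} is {s^2/5 + t^4, s^3, s*t}; counting standard monomials gives mu = 6. Corank 2; j^3 = 3*s^2*t has shape L^2 M (L != M), so D-series; mu = 6 gives D_6. The Hessian of g at 0 is [[0, 0], [0, 0]] with rank 0, so corank 2. A Groebner basis of the Jacobian ideal J(g) in C{s,t} is {s*t/10 + t^4, s*t^2, s^2 - s*t/2}; counting standard monomials gives mu = 6. Corank 2; j^3 = -s^2*(2*s - t) has shape L^2 M (L != M), so D-series; mu = 6 gives D_6. Both have type D_6, hence right-equivalent.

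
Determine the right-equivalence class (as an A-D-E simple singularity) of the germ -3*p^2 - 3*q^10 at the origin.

A_9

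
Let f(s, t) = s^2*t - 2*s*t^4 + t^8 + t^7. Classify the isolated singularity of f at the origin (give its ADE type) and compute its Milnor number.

Type D_{9}, Milnor number mu = 9.

The Hessian of f at 0 has rank 0. Corank 2; j^3 = s^2*t has shape L^2 M (L != M), so D-series; mu = 9 gives D_9.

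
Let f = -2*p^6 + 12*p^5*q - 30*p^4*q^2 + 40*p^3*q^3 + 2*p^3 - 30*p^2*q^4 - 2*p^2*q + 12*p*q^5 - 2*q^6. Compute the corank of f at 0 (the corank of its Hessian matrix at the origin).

2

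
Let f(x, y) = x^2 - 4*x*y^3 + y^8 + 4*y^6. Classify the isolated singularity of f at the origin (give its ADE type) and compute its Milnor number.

Type A7, Milnor number mu = 7.

The Hessian of f at 0 has rank 1. Corank 1: A-series; mu = 7 gives A_7.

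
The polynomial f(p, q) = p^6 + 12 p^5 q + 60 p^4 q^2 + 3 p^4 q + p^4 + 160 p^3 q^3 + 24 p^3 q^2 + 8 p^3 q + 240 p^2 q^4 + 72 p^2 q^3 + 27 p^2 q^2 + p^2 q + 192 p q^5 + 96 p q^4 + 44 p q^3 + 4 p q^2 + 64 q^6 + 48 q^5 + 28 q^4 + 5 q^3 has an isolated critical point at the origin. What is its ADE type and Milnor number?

The Hessian of f at 0 has rank 0. Corank 2; j^3 = q*(p^2 + 4*p*q + 5*q^2) splits into three distinct lines over C (the quadratic factor has nonzero discriminant), so D_4.

Type D_{4}, Milnor number mu = 4.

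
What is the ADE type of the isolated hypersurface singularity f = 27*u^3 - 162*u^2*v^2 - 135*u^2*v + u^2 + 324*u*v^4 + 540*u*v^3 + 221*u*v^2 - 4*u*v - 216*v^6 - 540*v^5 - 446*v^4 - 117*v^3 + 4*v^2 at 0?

A2

The Hessian of f at 0 is [[2, -4], [-4, 8]] with rank 1, so corank 1. A Groebner basis of the Jacobian ideal J(f) in C{u,v} is {v^2, u - 2*v}; counting standard monomials gives mu = 2. Corank 1: A-series; mu = 2 gives A_2.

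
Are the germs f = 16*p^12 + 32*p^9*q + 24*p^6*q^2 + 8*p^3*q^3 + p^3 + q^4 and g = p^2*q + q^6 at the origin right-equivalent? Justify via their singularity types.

No.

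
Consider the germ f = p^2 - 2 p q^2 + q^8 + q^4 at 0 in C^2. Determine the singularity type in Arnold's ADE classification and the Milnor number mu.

The Hessian of f at 0 has rank 1. Corank 1: A-series; mu = 7 gives A_7.

Type A_{7}, Milnor number mu = 7.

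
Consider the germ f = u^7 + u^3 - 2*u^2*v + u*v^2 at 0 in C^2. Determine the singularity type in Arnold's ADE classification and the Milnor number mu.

The Hessian of f at 0 has rank 0. Corank 2; j^3 = u*(u - v)^2 has shape L^2 M (L != M), so D-series; mu = 8 gives D_8.

Type D_8, Milnor number mu = 8.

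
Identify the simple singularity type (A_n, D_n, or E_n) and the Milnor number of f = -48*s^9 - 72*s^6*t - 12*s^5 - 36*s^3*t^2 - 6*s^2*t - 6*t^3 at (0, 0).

The Hessian of f at 0 is [[0, 0], [0, 0]] with rank 0, so corank 2. A Groebner basis of the Jacobian ideal J(f) in C{s,t} is {t^3, s^2 + 3*t^2, s*t}; counting standard monomials gives mu = 4. Corank 2; j^3 = -6*t*(s^2 + t^2) splits into three distinct lines over C (the quadratic factor has nonzero discriminant), so D_4.

Type D_{4}, Milnor number mu = 4.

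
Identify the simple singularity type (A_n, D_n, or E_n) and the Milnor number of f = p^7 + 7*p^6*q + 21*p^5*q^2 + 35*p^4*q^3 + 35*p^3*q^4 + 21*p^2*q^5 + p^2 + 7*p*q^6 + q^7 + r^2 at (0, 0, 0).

The Hessian of f at 0 is [[2, 0, 0], [0, 0, 0], [0, 0, 2]] with rank 2, so corank 1. A Groebner basis of the Jacobian ideal J(f) in C{p,q,r} is {q^6, p, r}; counting standard monomials gives mu = 6. Corank 1: A-series; mu = 6 gives A_6.

Type A6, Milnor number mu = 6.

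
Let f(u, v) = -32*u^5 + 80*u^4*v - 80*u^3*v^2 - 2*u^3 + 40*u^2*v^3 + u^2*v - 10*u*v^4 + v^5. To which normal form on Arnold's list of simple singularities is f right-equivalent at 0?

D6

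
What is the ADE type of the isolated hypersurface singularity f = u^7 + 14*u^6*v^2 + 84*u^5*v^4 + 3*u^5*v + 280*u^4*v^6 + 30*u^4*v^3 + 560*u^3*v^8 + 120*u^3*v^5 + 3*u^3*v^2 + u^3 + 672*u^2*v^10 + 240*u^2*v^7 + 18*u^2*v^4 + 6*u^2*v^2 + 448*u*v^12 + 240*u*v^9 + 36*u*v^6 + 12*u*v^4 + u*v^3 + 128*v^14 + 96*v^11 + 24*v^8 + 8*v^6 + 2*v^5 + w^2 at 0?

The Hessian of f at 0 has rank 1. Corank 2; j^3 = u^3 is a perfect cube, so E-series; the 4-jet and mu = 7 give E_7.

E_7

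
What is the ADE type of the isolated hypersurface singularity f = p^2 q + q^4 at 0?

D_5

The Hessian of f at 0 has rank 0. Corank 2; j^3 = p^2*q has shape L^2 M (L != M), so D-series; mu = 5 gives D_5.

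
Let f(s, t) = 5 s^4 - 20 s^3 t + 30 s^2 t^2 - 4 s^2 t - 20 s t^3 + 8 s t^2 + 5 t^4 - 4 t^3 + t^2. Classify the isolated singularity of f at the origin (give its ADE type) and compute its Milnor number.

The Hessian of f at 0 has rank 1. Corank 1: A-series; mu = 3 gives A_3.

Type A3, Milnor number mu = 3.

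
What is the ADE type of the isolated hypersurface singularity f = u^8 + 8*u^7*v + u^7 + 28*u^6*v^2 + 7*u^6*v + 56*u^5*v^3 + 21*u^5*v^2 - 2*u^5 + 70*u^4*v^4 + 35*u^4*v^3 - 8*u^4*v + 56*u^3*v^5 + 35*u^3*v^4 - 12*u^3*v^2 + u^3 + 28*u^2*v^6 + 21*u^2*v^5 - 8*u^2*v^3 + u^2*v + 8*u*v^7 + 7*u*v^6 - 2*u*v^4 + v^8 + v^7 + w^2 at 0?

D9

The Hessian of f at 0 is [[0, 0, 0], [0, 0, 0], [0, 0, 2]] with rank 1, so corank 2. A Groebner basis of the Jacobian ideal J(f) in C{u,v,w} is {u^2*v^2, -8*u^2*v - u^2 + u*v^3, 32*u^2*v + 3*u^2 - u*v + v^4, u^3, w}; counting standard monomials gives mu = 9. Corank 2; j^3 = u^2*(u + v) has shape L^2 M (L != M), so D-series; mu = 9 gives D_9.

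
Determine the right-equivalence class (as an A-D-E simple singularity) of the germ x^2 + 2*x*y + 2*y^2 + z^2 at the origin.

The Hessian of f at 0 has rank 3. Corank 0: nondegenerate Morse point, so A_1.

A_{1}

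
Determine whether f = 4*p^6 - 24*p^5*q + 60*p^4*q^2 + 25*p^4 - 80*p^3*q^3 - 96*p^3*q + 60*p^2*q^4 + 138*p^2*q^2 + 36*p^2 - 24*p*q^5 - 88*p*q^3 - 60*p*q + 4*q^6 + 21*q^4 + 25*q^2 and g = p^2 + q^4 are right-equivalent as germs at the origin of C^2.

Yes.

The Hessian of f at 0 has rank 1. Corank 1: A-series; mu = 3 gives A_3. The Hessian of g at 0 has rank 1. Corank 1: A-series; mu = 3 gives A_3. Both have type A_3, hence right-equivalent.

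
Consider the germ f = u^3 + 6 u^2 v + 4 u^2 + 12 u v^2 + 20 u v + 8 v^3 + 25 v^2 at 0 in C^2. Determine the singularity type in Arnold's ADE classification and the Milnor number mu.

The Hessian of f at 0 is [[8, 20], [20, 50]] with rank 1, so corank 1. A Groebner basis of the Jacobian ideal J(f) in C{u,v} is {v^2, u + 5*v/2}; counting standard monomials gives mu = 2. Corank 1: A-series; mu = 2 gives A_2.

Type A_2, Milnor number mu = 2.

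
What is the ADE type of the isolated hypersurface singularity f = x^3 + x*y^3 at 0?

E_7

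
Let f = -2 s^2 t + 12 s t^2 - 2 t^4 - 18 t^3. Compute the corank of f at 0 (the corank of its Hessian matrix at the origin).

2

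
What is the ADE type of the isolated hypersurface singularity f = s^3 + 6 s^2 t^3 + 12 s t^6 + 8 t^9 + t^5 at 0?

The Hessian of f at 0 is [[0, 0], [0, 0]] with rank 0, so corank 2. A Groebner basis of the Jacobian ideal J(f) in C{s,t} is {s^2/4 + s*t^3, t^4, s^3, s^2*t}; counting standard monomials gives mu = 8. Corank 2; j^3 = s^3 is a perfect cube, so E-series; the 5-jet and mu = 8 give E_8.

E_8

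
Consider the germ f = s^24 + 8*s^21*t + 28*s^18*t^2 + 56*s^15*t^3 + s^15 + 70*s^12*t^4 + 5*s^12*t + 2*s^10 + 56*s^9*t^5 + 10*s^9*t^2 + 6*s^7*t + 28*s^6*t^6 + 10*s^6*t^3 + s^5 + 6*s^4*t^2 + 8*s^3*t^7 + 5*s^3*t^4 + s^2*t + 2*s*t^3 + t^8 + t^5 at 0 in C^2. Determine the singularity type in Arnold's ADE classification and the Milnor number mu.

Type D_{9}, Milnor number mu = 9.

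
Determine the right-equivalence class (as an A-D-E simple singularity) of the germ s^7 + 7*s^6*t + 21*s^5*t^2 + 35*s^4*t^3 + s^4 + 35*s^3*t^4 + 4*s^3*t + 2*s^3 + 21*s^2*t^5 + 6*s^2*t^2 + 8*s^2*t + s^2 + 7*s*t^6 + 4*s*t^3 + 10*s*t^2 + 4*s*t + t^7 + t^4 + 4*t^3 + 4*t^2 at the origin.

A6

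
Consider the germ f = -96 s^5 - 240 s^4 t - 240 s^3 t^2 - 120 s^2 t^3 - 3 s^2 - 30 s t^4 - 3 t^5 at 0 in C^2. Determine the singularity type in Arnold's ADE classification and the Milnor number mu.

Type A4, Milnor number mu = 4.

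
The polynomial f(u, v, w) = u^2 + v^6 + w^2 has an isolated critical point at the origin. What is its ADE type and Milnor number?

The Hessian of f at 0 is [[2, 0, 0], [0, 0, 0], [0, 0, 2]] with rank 2, so corank 1. A Groebner basis of the Jacobian ideal J(f) in C{u,v,w} is {v^5, u, w}; counting standard monomials gives mu = 5. Corank 1: A-series; mu = 5 gives A_5.

Type A5, Milnor number mu = 5.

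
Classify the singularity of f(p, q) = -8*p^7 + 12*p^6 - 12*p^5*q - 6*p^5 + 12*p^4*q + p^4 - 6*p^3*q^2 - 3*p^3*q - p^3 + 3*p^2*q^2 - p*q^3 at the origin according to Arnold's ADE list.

E7

The Hessian of f at 0 is [[0, 0], [0, 0]] with rank 0, so corank 2. A Groebner basis of the Jacobian ideal J(f) in C{p,q} is {3*p^2 + q^4 + q^3, p^3, p^2*q - p^2 - q^3/3, -2*p^2 + p*q^2 - 2*q^3/3}; counting standard monomials gives mu = 7. Corank 2; j^3 = -p^3 is a perfect cube, so E-series; the 4-jet and mu = 7 give E_7.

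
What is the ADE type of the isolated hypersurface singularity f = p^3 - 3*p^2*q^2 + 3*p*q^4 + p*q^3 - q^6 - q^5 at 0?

E_{7}

The Hessian of f at 0 has rank 0. Corank 2; j^3 = p^3 is a perfect cube, so E-series; the 4-jet and mu = 7 give E_7.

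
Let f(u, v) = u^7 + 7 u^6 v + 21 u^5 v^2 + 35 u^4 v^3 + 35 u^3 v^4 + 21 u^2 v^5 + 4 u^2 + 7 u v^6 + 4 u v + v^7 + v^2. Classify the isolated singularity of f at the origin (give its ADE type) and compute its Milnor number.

Type A_6, Milnor number mu = 6.

The Hessian of f at 0 has rank 1. Corank 1: A-series; mu = 6 gives A_6.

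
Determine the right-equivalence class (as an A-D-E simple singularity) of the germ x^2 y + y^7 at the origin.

D_8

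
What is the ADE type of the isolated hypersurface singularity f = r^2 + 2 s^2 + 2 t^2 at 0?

The Hessian of f at 0 is [[4, 0, 0], [0, 4, 0], [0, 0, 2]] with rank 3, so corank 0. A Groebner basis of the Jacobian ideal J(f) in C{s,t,r} is {s, t, r}; counting standard monomials gives mu = 1. Corank 0: nondegenerate Morse point, so A_1.

A_{1}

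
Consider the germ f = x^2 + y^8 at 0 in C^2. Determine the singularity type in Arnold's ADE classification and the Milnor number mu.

Type A7, Milnor number mu = 7.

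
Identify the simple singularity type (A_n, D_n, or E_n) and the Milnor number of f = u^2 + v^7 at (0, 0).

Type A_6, Milnor number mu = 6.

The Hessian of f at 0 has rank 1. Corank 1: A-series; mu = 6 gives A_6.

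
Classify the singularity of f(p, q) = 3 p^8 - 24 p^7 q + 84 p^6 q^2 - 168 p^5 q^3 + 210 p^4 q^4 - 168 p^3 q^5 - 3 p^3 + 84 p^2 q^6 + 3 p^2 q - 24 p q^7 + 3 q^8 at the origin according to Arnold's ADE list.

D_{9}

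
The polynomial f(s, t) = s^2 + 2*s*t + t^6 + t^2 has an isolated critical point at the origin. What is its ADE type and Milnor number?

Type A5, Milnor number mu = 5.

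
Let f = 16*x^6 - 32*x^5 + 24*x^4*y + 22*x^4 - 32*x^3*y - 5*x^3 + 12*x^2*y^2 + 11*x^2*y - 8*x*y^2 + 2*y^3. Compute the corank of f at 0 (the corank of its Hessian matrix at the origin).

2

Hessian at 0 has rank 0.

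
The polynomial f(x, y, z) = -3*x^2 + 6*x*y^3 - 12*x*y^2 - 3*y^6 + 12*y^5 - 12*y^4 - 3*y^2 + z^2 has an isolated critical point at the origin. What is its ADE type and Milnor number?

The Hessian of f at 0 is [[-6, 0, 0], [0, -6, 0], [0, 0, 2]] with rank 3, so corank 0. A Groebner basis of the Jacobian ideal J(f) in C{x,y,z} is {x, y, z}; counting standard monomials gives mu = 1. Corank 0: nondegenerate Morse point, so A_1.

Type A1, Milnor number mu = 1.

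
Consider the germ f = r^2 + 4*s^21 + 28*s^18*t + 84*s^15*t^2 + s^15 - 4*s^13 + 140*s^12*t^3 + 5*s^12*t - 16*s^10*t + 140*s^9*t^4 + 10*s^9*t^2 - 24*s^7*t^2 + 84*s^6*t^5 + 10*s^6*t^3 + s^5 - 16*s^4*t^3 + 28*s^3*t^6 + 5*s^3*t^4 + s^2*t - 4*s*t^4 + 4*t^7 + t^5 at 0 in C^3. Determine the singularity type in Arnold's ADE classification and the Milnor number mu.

The Hessian of f at 0 is [[0, 0, 0], [0, 0, 0], [0, 0, 2]] with rank 1, so corank 2. A Groebner basis of the Jacobian ideal J(f) in C{s,t,r} is {-s*t/2 + t^4, s*t^2, s^2 + 5*s*t/2, r}; counting standard monomials gives mu = 6. Corank 2; j^3 = s^2*t has shape L^2 M (L != M), so D-series; mu = 6 gives D_6.

Type D_{6}, Milnor number mu = 6.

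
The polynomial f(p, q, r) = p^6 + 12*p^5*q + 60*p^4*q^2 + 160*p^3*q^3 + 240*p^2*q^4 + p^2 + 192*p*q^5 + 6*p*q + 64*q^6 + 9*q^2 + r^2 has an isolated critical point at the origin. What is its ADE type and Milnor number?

Type A5, Milnor number mu = 5.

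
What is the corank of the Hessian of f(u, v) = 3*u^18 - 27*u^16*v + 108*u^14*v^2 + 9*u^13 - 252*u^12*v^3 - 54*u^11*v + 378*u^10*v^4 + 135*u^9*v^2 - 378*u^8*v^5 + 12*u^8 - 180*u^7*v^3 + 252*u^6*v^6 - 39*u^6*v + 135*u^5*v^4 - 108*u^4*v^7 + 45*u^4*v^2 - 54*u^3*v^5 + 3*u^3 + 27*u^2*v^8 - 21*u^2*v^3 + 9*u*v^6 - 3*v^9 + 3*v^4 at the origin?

2

Hessian at 0 has rank 0.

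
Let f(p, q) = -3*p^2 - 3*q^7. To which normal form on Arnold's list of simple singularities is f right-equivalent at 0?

A6

The Hessian of f at 0 has rank 1. Corank 1: A-series; mu = 6 gives A_6.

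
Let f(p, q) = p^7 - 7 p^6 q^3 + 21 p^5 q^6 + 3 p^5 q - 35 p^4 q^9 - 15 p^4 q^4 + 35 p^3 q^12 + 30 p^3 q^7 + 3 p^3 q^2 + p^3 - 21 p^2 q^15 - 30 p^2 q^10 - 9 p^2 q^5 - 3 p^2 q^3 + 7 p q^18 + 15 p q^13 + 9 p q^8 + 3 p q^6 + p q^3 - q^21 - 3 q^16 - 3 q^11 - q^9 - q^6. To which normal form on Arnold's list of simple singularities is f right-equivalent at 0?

E_{7}

The Hessian of f at 0 has rank 0. Corank 2; j^3 = p^3 is a perfect cube, so E-series; the 4-jet and mu = 7 give E_7.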